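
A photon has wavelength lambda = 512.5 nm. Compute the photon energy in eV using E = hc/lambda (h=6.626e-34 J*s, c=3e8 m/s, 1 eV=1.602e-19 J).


E = hc / lambda
= (6.626e-34)(3e8) / (512.5e-9)
= 1.9878e-25 / 5.1250e-07
= 3.8786e-19 J
Converting to eV: 3.8786e-19 / 1.602e-19
= 2.4211 eV

2.4211


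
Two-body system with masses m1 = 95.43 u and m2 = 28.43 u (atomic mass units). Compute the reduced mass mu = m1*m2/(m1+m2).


mu = m1 * m2 / (m1 + m2)
= 95.43 * 28.43 / (95.43 + 28.43)
= 2713.0749 / 123.86
= 21.9044 u

21.9044


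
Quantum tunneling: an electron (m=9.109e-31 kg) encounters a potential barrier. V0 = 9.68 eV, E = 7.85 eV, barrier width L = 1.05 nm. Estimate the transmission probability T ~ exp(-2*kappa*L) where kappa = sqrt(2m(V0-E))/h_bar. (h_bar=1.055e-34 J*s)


V0 - E = 1.83 eV = 2.9317e-19 J
kappa = sqrt(2 * m * (V0-E)) / h_bar
= sqrt(2 * 9.109e-31 * 2.9317e-19) / 1.055e-34
= 6.9272e+09 /m
2*kappa*L = 2 * 6.9272e+09 * 1.05e-9
= 14.547
T = exp(-14.547) = 4.811830e-07

4.811830e-07


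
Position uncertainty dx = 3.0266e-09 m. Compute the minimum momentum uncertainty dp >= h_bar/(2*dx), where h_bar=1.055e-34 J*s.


dp = h_bar / (2 * dx)
= 1.055e-34 / (2 * 3.0266e-09)
= 1.055e-34 / 6.0532e-09
= 1.7429e-26 kg*m/s

1.7429e-26


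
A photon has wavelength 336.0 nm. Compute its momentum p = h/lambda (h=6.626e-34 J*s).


p = h / lambda
= 6.626e-34 / (336.0e-9)
= 6.626e-34 / 3.3600e-07
= 1.9720e-27 kg*m/s

1.9720e-27


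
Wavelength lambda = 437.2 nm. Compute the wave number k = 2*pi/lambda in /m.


k = 2 * pi / lambda
= 6.2832 / (437.2e-9)
= 6.2832 / 4.3720e-07
= 1.4371e+07 /m

1.4371e+07


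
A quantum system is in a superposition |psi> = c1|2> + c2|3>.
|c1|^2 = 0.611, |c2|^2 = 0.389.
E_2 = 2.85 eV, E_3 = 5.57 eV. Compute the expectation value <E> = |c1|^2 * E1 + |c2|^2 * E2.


<E> = |c1|^2 * E1 + |c2|^2 * E2
= 0.611 * 2.85 + 0.389 * 5.57
= 1.7413 + 2.1667
= 3.9081 eV

3.9081


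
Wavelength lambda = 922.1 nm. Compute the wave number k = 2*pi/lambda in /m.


k = 2 * pi / lambda
= 6.2832 / (922.1e-9)
= 6.2832 / 9.2210e-07
= 6.8140e+06 /m

6.8140e+06


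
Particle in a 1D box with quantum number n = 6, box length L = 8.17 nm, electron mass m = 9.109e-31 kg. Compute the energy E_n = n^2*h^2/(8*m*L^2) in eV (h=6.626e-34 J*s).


E = n^2 * h^2 / (8 * m * L^2)
= 6^2 * (6.626e-34)^2 / (8 * 9.109e-31 * (8.17e-9)^2)
= 36 * 4.3904e-67 / (8 * 9.109e-31 * 6.6749e-17)
= 3.2494e-20 J
= 0.2028 eV

0.2028


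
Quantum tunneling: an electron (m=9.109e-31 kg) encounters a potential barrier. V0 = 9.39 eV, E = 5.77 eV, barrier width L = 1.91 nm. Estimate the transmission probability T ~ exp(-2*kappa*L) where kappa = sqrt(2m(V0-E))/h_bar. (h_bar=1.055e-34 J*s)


V0 - E = 3.62 eV = 5.7992e-19 J
kappa = sqrt(2 * m * (V0-E)) / h_bar
= sqrt(2 * 9.109e-31 * 5.7992e-19) / 1.055e-34
= 9.7428e+09 /m
2*kappa*L = 2 * 9.7428e+09 * 1.91e-9
= 37.2175
T = exp(-37.2175) = 6.865310e-17

6.865310e-17


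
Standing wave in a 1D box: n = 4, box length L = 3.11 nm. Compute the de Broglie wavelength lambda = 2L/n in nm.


lambda = 2L / n
= 2 * 3.11 / 4
= 6.22 / 4
= 1.555 nm

1.555


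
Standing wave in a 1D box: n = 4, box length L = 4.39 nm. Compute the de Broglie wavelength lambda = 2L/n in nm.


lambda = 2L / n
= 2 * 4.39 / 4
= 8.78 / 4
= 2.195 nm

2.195


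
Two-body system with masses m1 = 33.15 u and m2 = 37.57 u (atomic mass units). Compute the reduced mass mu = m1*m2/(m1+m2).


mu = m1 * m2 / (m1 + m2)
= 33.15 * 37.57 / (33.15 + 37.57)
= 1245.4455 / 70.72
= 17.6109 u

17.6109


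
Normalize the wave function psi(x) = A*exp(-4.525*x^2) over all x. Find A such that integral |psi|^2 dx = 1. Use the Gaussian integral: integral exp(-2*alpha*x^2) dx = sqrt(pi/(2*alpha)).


integral |psi|^2 dx = A^2 * sqrt(pi/(2*alpha)) = 1
A^2 = sqrt(2*alpha/pi)
= sqrt(2 * 4.525 / pi)
= 1.697264
A = sqrt(1.697264)
= 1.3028

1.3028


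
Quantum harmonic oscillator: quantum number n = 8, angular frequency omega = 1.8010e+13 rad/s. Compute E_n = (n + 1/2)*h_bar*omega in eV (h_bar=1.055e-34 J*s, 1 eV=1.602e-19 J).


E = (n + 1/2) * h_bar * omega
= (8 + 0.5) * 1.055e-34 * 1.8010e+13
= 8.5 * 1.9001e-21
= 1.6150e-20 J
= 0.1008 eV

0.1008


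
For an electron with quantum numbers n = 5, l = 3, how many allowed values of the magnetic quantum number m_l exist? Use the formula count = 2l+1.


m_l ranges from -l to +l in integer steps
So m_l goes from -3 to +3
Count = 2l + 1 = 2*3 + 1
= 7

7


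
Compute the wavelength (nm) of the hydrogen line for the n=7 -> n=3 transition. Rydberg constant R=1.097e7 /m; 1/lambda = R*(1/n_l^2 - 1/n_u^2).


1/lambda = R * (1/n_l^2 - 1/n_u^2)
= 1.097e7 * (1/3^2 - 1/7^2)
= 1.097e7 * (0.111111 - 0.020408)
= 1.097e7 * 0.090703
= 9.9501e+05 /m
lambda = 1 / 9.9501e+05 = 1005.0137 nm

1005.0137


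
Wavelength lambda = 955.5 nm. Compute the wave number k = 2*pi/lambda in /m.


k = 2 * pi / lambda
= 6.2832 / (955.5e-9)
= 6.2832 / 9.5550e-07
= 6.5758e+06 /m

6.5758e+06


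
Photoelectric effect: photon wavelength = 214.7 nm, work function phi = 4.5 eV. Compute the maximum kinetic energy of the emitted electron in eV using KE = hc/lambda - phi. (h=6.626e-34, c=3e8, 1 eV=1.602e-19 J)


E_photon = hc / lambda
= (6.626e-34)(3e8) / (214.7e-9)
= 9.2585e-19 J
= 5.7793 eV
KE = E_photon - phi
= 5.7793 - 4.5
= 1.2793 eV

1.2793


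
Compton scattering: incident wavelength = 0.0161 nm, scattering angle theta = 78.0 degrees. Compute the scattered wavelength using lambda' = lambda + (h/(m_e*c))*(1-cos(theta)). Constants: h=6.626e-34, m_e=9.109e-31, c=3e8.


Compton wavelength: h/(m_e*c) = 2.4247e-12 m
d_lambda = 2.4247e-12 * (1 - cos(78.0 deg))
= 2.4247e-12 * 0.792088
= 1.9206e-12 m = 0.001921 nm
lambda' = 0.0161 + 0.001921
= 0.018021 nm

0.018021


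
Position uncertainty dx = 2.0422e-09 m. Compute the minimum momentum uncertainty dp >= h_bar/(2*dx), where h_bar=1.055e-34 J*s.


dp = h_bar / (2 * dx)
= 1.055e-34 / (2 * 2.0422e-09)
= 1.055e-34 / 4.0844e-09
= 2.5830e-26 kg*m/s

2.5830e-26


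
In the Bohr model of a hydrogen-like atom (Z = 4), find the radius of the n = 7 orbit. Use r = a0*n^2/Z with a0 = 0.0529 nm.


r = a0 * n^2 / Z
= 0.0529 * 7^2 / 4
= 0.0529 * 49 / 4
= 0.648 nm

0.648


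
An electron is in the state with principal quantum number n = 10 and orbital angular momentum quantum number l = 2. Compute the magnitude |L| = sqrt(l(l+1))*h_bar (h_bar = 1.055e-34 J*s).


L = sqrt(l*(l+1)) * h_bar
= sqrt(2 * 3) * 1.055e-34
= sqrt(6) * 1.055e-34
= 2.4495 * 1.055e-34
= 2.5842e-34 J*s

2.5842e-34


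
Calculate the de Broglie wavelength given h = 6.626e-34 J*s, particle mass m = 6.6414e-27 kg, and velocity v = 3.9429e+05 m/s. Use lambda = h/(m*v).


lambda = h / (m * v)
= 6.626e-34 / (6.6414e-27 * 3.9429e+05)
= 6.626e-34 / 2.6186e-21
= 2.5303e-13 m

2.5303e-13


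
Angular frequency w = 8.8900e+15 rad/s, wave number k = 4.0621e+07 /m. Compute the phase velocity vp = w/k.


vp = w / k
= 8.8900e+15 / 4.0621e+07
= 2.1885e+08 m/s

2.1885e+08


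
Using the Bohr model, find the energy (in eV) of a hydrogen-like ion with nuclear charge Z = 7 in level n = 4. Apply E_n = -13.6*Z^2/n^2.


E_n = -13.6 * Z^2 / n^2
= -13.6 * 7^2 / 4^2
= -13.6 * 49 / 16
= -41.65 eV

-41.65


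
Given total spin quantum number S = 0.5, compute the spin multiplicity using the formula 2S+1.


Spin multiplicity = 2S + 1
= 2 * 0.5 + 1
= 1.0 + 1
= 2

2


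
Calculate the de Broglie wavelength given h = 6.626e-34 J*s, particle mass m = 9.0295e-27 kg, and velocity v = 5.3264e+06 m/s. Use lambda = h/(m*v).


lambda = h / (m * v)
= 6.626e-34 / (9.0295e-27 * 5.3264e+06)
= 6.626e-34 / 4.8095e-20
= 1.3777e-14 m

1.3777e-14


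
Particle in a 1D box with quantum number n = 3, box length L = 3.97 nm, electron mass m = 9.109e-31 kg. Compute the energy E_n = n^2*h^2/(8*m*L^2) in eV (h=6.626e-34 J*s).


E = n^2 * h^2 / (8 * m * L^2)
= 3^2 * (6.626e-34)^2 / (8 * 9.109e-31 * (3.97e-9)^2)
= 9 * 4.3904e-67 / (8 * 9.109e-31 * 1.5761e-17)
= 3.4404e-20 J
= 0.2148 eV

0.2148


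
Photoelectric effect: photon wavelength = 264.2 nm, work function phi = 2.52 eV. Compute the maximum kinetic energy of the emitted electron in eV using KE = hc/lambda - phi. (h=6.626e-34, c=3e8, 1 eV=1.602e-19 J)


E_photon = hc / lambda
= (6.626e-34)(3e8) / (264.2e-9)
= 7.5238e-19 J
= 4.6965 eV
KE = E_photon - phi
= 4.6965 - 2.52
= 2.1765 eV

2.1765


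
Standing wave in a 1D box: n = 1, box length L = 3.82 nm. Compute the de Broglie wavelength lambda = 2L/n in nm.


lambda = 2L / n
= 2 * 3.82 / 1
= 7.64 / 1
= 7.64 nm

7.64


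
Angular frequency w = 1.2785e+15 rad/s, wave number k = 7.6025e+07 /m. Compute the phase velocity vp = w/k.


vp = w / k
= 1.2785e+15 / 7.6025e+07
= 1.6817e+07 m/s

1.6817e+07


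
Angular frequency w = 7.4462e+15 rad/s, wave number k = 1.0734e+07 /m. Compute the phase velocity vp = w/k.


vp = w / k
= 7.4462e+15 / 1.0734e+07
= 6.9370e+08 m/s

6.9370e+08


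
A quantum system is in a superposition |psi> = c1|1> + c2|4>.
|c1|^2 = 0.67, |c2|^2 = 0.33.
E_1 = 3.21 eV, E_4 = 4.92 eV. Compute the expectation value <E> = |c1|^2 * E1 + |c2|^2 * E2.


<E> = |c1|^2 * E1 + |c2|^2 * E2
= 0.67 * 3.21 + 0.33 * 4.92
= 2.1507 + 1.6236
= 3.7743 eV

3.7743


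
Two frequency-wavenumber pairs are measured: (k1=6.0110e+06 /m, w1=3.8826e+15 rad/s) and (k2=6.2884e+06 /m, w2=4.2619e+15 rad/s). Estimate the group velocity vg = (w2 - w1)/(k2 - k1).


vg = (w2 - w1) / (k2 - k1)
= (4.2619e+15 - 3.8826e+15) / (6.2884e+06 - 6.0110e+06)
= 3.7930e+14 / 2.7740e+05
= 1.3673e+09 m/s

1.3673e+09


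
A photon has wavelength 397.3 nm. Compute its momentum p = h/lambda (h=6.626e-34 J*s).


p = h / lambda
= 6.626e-34 / (397.3e-9)
= 6.626e-34 / 3.9730e-07
= 1.6678e-27 kg*m/s

1.6678e-27


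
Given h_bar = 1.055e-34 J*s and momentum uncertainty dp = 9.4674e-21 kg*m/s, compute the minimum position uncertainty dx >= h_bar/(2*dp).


dx = h_bar / (2 * dp)
= 1.055e-34 / (2 * 9.4674e-21)
= 1.055e-34 / 1.8935e-20
= 5.5718e-15 m

5.5718e-15


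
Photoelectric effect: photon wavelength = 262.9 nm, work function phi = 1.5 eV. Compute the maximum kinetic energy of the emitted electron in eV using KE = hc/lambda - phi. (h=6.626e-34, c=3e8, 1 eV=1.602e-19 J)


E_photon = hc / lambda
= (6.626e-34)(3e8) / (262.9e-9)
= 7.5610e-19 J
= 4.7198 eV
KE = E_photon - phi
= 4.7198 - 1.5
= 3.2198 eV

3.2198


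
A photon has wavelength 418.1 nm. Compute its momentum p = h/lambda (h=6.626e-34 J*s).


p = h / lambda
= 6.626e-34 / (418.1e-9)
= 6.626e-34 / 4.1810e-07
= 1.5848e-27 kg*m/s

1.5848e-27


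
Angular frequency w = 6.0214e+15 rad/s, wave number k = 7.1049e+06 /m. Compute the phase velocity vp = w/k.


vp = w / k
= 6.0214e+15 / 7.1049e+06
= 8.4750e+08 m/s

8.4750e+08


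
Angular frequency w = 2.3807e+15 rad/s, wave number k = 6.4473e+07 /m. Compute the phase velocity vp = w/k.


vp = w / k
= 2.3807e+15 / 6.4473e+07
= 3.6926e+07 m/s

3.6926e+07


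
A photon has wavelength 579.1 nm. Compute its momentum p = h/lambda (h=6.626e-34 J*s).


p = h / lambda
= 6.626e-34 / (579.1e-9)
= 6.626e-34 / 5.7910e-07
= 1.1442e-27 kg*m/s

1.1442e-27


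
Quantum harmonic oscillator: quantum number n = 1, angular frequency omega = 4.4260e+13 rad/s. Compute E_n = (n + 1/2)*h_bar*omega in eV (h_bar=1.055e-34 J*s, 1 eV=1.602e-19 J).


E = (n + 1/2) * h_bar * omega
= (1 + 0.5) * 1.055e-34 * 4.4260e+13
= 1.5 * 4.6694e-21
= 7.0041e-21 J
= 0.0437 eV

0.0437


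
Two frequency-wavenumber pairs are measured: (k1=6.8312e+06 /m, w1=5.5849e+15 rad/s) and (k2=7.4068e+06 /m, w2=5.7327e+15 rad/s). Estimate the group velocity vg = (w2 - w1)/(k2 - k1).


vg = (w2 - w1) / (k2 - k1)
= (5.7327e+15 - 5.5849e+15) / (7.4068e+06 - 6.8312e+06)
= 1.4780e+14 / 5.7560e+05
= 2.5678e+08 m/s

2.5678e+08


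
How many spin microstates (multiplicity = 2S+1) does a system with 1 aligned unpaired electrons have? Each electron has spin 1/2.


Total spin S = N * (1/2) = 1 * 0.5 = 0.5
Spin multiplicity = 2S + 1
= 2 * 0.5 + 1
= 2

2


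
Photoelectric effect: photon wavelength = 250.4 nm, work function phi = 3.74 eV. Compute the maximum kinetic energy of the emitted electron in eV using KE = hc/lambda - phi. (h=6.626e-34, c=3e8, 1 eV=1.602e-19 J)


E_photon = hc / lambda
= (6.626e-34)(3e8) / (250.4e-9)
= 7.9385e-19 J
= 4.9554 eV
KE = E_photon - phi
= 4.9554 - 3.74
= 1.2154 eV

1.2154


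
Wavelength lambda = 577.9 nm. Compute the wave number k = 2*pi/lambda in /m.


k = 2 * pi / lambda
= 6.2832 / (577.9e-9)
= 6.2832 / 5.7790e-07
= 1.0872e+07 /m

1.0872e+07


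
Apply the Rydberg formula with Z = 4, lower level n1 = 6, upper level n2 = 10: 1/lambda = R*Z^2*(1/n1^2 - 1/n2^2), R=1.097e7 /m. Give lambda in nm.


1/lambda = R * Z^2 * (1/n1^2 - 1/n2^2)
= 1.097e7 * 4^2 * (1/6^2 - 1/10^2)
= 1.097e7 * 16 * (0.027778 - 0.01)
= 3.1204e+06 /m
lambda = 1 / 3.1204e+06
= 320.4763 nm

320.4763


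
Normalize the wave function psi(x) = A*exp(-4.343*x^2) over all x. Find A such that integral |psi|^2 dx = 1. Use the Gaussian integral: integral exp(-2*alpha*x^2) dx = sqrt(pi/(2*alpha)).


integral |psi|^2 dx = A^2 * sqrt(pi/(2*alpha)) = 1
A^2 = sqrt(2*alpha/pi)
= sqrt(2 * 4.343 / pi)
= 1.662781
A = sqrt(1.662781)
= 1.2895

1.2895


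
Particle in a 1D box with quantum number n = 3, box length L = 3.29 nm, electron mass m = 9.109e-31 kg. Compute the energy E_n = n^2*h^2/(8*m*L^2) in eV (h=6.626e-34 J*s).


E = n^2 * h^2 / (8 * m * L^2)
= 3^2 * (6.626e-34)^2 / (8 * 9.109e-31 * (3.29e-9)^2)
= 9 * 4.3904e-67 / (8 * 9.109e-31 * 1.0824e-17)
= 5.0095e-20 J
= 0.3127 eV

0.3127


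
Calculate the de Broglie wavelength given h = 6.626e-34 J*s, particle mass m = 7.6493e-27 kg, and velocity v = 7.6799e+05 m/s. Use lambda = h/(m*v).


lambda = h / (m * v)
= 6.626e-34 / (7.6493e-27 * 7.6799e+05)
= 6.626e-34 / 5.8746e-21
= 1.1279e-13 m

1.1279e-13


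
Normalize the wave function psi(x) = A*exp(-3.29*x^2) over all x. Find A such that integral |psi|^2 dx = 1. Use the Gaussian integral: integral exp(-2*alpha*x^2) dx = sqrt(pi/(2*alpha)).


integral |psi|^2 dx = A^2 * sqrt(pi/(2*alpha)) = 1
A^2 = sqrt(2*alpha/pi)
= sqrt(2 * 3.29 / pi)
= 1.447232
A = sqrt(1.447232)
= 1.203

1.203


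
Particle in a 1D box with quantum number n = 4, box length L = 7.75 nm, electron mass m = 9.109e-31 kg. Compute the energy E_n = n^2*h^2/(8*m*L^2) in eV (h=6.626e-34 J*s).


E = n^2 * h^2 / (8 * m * L^2)
= 4^2 * (6.626e-34)^2 / (8 * 9.109e-31 * (7.75e-9)^2)
= 16 * 4.3904e-67 / (8 * 9.109e-31 * 6.0063e-17)
= 1.6049e-20 J
= 0.1002 eV

0.1002


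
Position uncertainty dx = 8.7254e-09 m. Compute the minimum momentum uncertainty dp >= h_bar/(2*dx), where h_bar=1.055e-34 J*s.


dp = h_bar / (2 * dx)
= 1.055e-34 / (2 * 8.7254e-09)
= 1.055e-34 / 1.7451e-08
= 6.0456e-27 kg*m/s

6.0456e-27


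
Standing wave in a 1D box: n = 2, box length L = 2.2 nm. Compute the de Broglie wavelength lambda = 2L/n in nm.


lambda = 2L / n
= 2 * 2.2 / 2
= 4.4 / 2
= 2.2 nm

2.2


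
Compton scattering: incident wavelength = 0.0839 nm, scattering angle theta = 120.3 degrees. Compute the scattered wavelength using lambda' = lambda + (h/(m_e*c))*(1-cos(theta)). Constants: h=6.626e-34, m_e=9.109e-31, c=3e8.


Compton wavelength: h/(m_e*c) = 2.4247e-12 m
d_lambda = 2.4247e-12 * (1 - cos(120.3 deg))
= 2.4247e-12 * 1.504528
= 3.6480e-12 m = 0.003648 nm
lambda' = 0.0839 + 0.003648
= 0.087548 nm

0.087548


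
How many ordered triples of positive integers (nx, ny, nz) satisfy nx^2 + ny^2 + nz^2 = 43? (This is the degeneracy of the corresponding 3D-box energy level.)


Enumerate all (nx, ny, nz) with nx^2 + ny^2 + nz^2 = 43:
(3,3,5)
(3,5,3)
(5,3,3)
Total degeneracy = 3

3


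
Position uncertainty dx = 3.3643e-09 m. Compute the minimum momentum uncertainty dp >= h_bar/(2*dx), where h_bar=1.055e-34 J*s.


dp = h_bar / (2 * dx)
= 1.055e-34 / (2 * 3.3643e-09)
= 1.055e-34 / 6.7286e-09
= 1.5679e-26 kg*m/s

1.5679e-26


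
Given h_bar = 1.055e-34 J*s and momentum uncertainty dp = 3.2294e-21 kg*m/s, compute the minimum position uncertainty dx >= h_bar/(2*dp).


dx = h_bar / (2 * dp)
= 1.055e-34 / (2 * 3.2294e-21)
= 1.055e-34 / 6.4588e-21
= 1.6334e-14 m

1.6334e-14


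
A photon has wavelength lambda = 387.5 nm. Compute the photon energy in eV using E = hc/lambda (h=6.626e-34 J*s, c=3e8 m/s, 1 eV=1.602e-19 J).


E = hc / lambda
= (6.626e-34)(3e8) / (387.5e-9)
= 1.9878e-25 / 3.8750e-07
= 5.1298e-19 J
Converting to eV: 5.1298e-19 / 1.602e-19
= 3.2021 eV

3.2021


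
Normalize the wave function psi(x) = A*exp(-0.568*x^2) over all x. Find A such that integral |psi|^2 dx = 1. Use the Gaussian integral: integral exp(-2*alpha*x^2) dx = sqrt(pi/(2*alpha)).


integral |psi|^2 dx = A^2 * sqrt(pi/(2*alpha)) = 1
A^2 = sqrt(2*alpha/pi)
= sqrt(2 * 0.568 / pi)
= 0.601332
A = sqrt(0.601332)
= 0.7755

0.7755


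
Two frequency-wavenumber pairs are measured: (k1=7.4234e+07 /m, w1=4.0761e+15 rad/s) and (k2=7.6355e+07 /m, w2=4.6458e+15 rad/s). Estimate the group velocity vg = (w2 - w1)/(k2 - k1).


vg = (w2 - w1) / (k2 - k1)
= (4.6458e+15 - 4.0761e+15) / (7.6355e+07 - 7.4234e+07)
= 5.6970e+14 / 2.1210e+06
= 2.6860e+08 m/s

2.6860e+08


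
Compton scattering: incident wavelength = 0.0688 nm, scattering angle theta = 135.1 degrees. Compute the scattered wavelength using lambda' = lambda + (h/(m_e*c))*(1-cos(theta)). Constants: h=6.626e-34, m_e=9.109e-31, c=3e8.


Compton wavelength: h/(m_e*c) = 2.4247e-12 m
d_lambda = 2.4247e-12 * (1 - cos(135.1 deg))
= 2.4247e-12 * 1.70834
= 4.1422e-12 m = 0.004142 nm
lambda' = 0.0688 + 0.004142
= 0.072942 nm

0.072942


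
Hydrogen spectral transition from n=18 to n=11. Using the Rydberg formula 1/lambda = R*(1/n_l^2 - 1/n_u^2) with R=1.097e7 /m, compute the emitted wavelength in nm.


1/lambda = R * (1/n_l^2 - 1/n_u^2)
= 1.097e7 * (1/11^2 - 1/18^2)
= 1.097e7 * (0.008264 - 0.003086)
= 1.097e7 * 0.005178
= 5.6803e+04 /m
lambda = 1 / 5.6803e+04 = 17604.663 nm

17604.663


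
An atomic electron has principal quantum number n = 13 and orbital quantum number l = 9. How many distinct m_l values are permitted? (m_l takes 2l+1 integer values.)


m_l ranges from -l to +l in integer steps
So m_l goes from -9 to +9
Count = 2l + 1 = 2*9 + 1
= 19

19


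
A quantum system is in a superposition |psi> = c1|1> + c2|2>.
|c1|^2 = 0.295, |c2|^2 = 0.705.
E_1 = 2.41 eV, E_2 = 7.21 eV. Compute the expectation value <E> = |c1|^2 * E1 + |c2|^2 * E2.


<E> = |c1|^2 * E1 + |c2|^2 * E2
= 0.295 * 2.41 + 0.705 * 7.21
= 0.7109 + 5.0831
= 5.794 eV

5.794


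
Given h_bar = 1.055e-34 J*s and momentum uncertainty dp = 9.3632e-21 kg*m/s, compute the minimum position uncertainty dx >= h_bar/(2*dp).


dx = h_bar / (2 * dp)
= 1.055e-34 / (2 * 9.3632e-21)
= 1.055e-34 / 1.8726e-20
= 5.6338e-15 m

5.6338e-15


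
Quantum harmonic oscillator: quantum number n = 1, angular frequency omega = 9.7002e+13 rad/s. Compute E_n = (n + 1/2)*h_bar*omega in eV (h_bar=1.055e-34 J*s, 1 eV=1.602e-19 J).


E = (n + 1/2) * h_bar * omega
= (1 + 0.5) * 1.055e-34 * 9.7002e+13
= 1.5 * 1.0234e-20
= 1.5351e-20 J
= 0.0958 eV

0.0958


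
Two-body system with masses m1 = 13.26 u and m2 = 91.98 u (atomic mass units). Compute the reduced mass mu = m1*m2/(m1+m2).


mu = m1 * m2 / (m1 + m2)
= 13.26 * 91.98 / (13.26 + 91.98)
= 1219.6548 / 105.24
= 11.5893 u

11.5893


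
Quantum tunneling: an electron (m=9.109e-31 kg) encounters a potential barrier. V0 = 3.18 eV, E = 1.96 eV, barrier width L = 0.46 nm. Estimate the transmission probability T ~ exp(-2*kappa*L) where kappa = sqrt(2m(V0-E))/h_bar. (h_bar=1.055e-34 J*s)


V0 - E = 1.22 eV = 1.9544e-19 J
kappa = sqrt(2 * m * (V0-E)) / h_bar
= sqrt(2 * 9.109e-31 * 1.9544e-19) / 1.055e-34
= 5.6560e+09 /m
2*kappa*L = 2 * 5.6560e+09 * 0.46e-9
= 5.2035
T = exp(-5.2035) = 5.497203e-03

5.497203e-03


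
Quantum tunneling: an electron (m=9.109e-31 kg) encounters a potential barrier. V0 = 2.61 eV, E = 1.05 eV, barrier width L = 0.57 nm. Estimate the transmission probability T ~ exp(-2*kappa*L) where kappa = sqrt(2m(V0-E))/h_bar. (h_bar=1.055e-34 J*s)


V0 - E = 1.56 eV = 2.4991e-19 J
kappa = sqrt(2 * m * (V0-E)) / h_bar
= sqrt(2 * 9.109e-31 * 2.4991e-19) / 1.055e-34
= 6.3957e+09 /m
2*kappa*L = 2 * 6.3957e+09 * 0.57e-9
= 7.2912
T = exp(-7.2912) = 6.815408e-04

6.815408e-04


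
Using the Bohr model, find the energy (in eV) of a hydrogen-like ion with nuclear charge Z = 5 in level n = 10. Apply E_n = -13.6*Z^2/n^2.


E_n = -13.6 * Z^2 / n^2
= -13.6 * 5^2 / 10^2
= -13.6 * 25 / 100
= -3.4 eV

-3.4


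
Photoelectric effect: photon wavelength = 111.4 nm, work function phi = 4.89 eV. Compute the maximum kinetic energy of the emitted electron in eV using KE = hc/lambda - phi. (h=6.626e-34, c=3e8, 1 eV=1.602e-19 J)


E_photon = hc / lambda
= (6.626e-34)(3e8) / (111.4e-9)
= 1.7844e-18 J
= 11.1385 eV
KE = E_photon - phi
= 11.1385 - 4.89
= 6.2485 eV

6.2485


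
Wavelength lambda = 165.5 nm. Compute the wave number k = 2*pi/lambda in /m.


k = 2 * pi / lambda
= 6.2832 / (165.5e-9)
= 6.2832 / 1.6550e-07
= 3.7965e+07 /m

3.7965e+07


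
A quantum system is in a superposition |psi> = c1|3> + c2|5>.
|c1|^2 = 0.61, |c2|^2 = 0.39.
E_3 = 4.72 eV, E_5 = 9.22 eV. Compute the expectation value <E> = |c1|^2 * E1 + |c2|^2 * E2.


<E> = |c1|^2 * E1 + |c2|^2 * E2
= 0.61 * 4.72 + 0.39 * 9.22
= 2.8792 + 3.5958
= 6.475 eV

6.475


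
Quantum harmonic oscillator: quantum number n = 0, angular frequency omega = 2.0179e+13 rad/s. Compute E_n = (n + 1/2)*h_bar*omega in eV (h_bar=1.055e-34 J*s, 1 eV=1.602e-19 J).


E = (n + 1/2) * h_bar * omega
= (0 + 0.5) * 1.055e-34 * 2.0179e+13
= 0.5 * 2.1289e-21
= 1.0644e-21 J
= 0.0066 eV

0.0066


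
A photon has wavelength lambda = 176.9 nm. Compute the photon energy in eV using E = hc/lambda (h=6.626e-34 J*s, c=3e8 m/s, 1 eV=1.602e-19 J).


E = hc / lambda
= (6.626e-34)(3e8) / (176.9e-9)
= 1.9878e-25 / 1.7690e-07
= 1.1237e-18 J
Converting to eV: 1.1237e-18 / 1.602e-19
= 7.0143 eV

7.0143


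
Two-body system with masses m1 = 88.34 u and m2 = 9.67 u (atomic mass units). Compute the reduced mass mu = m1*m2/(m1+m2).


mu = m1 * m2 / (m1 + m2)
= 88.34 * 9.67 / (88.34 + 9.67)
= 854.2478 / 98.01
= 8.7159 u

8.7159


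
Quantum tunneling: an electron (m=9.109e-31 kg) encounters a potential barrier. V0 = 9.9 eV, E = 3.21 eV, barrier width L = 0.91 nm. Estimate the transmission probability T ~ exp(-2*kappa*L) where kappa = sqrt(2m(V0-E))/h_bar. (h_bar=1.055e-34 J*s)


V0 - E = 6.69 eV = 1.0717e-18 J
kappa = sqrt(2 * m * (V0-E)) / h_bar
= sqrt(2 * 9.109e-31 * 1.0717e-18) / 1.055e-34
= 1.3245e+10 /m
2*kappa*L = 2 * 1.3245e+10 * 0.91e-9
= 24.1054
T = exp(-24.1054) = 3.397628e-11

3.397628e-11


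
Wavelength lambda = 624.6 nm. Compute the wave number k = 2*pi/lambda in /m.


k = 2 * pi / lambda
= 6.2832 / (624.6e-9)
= 6.2832 / 6.2460e-07
= 1.0060e+07 /m

1.0060e+07


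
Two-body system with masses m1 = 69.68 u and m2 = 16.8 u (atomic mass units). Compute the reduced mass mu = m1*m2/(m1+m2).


mu = m1 * m2 / (m1 + m2)
= 69.68 * 16.8 / (69.68 + 16.8)
= 1170.624 / 86.48
= 13.5364 u

13.5364


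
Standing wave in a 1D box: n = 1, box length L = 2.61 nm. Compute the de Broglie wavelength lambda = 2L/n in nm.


lambda = 2L / n
= 2 * 2.61 / 1
= 5.22 / 1
= 5.22 nm

5.22


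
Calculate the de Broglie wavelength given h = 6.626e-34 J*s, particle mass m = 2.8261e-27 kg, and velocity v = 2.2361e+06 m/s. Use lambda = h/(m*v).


lambda = h / (m * v)
= 6.626e-34 / (2.8261e-27 * 2.2361e+06)
= 6.626e-34 / 6.3194e-21
= 1.0485e-13 m

1.0485e-13


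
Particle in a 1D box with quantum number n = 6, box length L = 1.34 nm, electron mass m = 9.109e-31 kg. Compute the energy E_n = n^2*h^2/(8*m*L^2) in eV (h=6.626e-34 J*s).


E = n^2 * h^2 / (8 * m * L^2)
= 6^2 * (6.626e-34)^2 / (8 * 9.109e-31 * (1.34e-9)^2)
= 36 * 4.3904e-67 / (8 * 9.109e-31 * 1.7956e-18)
= 1.2079e-18 J
= 7.54 eV

7.54


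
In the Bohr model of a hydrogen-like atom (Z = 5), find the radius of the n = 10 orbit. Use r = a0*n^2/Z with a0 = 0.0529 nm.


r = a0 * n^2 / Z
= 0.0529 * 10^2 / 5
= 0.0529 * 100 / 5
= 1.058 nm

1.058


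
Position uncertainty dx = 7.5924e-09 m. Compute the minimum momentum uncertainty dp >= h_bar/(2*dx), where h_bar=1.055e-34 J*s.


dp = h_bar / (2 * dx)
= 1.055e-34 / (2 * 7.5924e-09)
= 1.055e-34 / 1.5185e-08
= 6.9477e-27 kg*m/s

6.9477e-27


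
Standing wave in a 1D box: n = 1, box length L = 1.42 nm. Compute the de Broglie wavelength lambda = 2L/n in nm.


lambda = 2L / n
= 2 * 1.42 / 1
= 2.84 / 1
= 2.84 nm

2.84


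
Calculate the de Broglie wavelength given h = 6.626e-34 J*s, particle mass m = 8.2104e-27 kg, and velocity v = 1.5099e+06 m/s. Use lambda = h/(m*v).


lambda = h / (m * v)
= 6.626e-34 / (8.2104e-27 * 1.5099e+06)
= 6.626e-34 / 1.2397e-20
= 5.3449e-14 m

5.3449e-14


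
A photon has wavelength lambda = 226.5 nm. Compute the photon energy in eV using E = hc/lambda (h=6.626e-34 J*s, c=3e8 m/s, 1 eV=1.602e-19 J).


E = hc / lambda
= (6.626e-34)(3e8) / (226.5e-9)
= 1.9878e-25 / 2.2650e-07
= 8.7762e-19 J
Converting to eV: 8.7762e-19 / 1.602e-19
= 5.4783 eV

5.4783


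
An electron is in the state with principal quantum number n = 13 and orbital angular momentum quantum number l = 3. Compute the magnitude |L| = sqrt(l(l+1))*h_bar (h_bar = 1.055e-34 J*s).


L = sqrt(l*(l+1)) * h_bar
= sqrt(3 * 4) * 1.055e-34
= sqrt(12) * 1.055e-34
= 3.4641 * 1.055e-34
= 3.6546e-34 J*s

3.6546e-34


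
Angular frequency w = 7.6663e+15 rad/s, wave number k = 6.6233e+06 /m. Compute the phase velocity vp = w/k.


vp = w / k
= 7.6663e+15 / 6.6233e+06
= 1.1575e+09 m/s

1.1575e+09


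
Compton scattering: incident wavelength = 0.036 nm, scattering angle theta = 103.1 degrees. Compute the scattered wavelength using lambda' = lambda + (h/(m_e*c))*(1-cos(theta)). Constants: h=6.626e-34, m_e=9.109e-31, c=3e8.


Compton wavelength: h/(m_e*c) = 2.4247e-12 m
d_lambda = 2.4247e-12 * (1 - cos(103.1 deg))
= 2.4247e-12 * 1.226651
= 2.9743e-12 m = 0.002974 nm
lambda' = 0.036 + 0.002974
= 0.038974 nm

0.038974


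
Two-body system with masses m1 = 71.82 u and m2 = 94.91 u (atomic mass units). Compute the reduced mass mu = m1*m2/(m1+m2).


mu = m1 * m2 / (m1 + m2)
= 71.82 * 94.91 / (71.82 + 94.91)
= 6816.4362 / 166.73
= 40.8831 u

40.8831


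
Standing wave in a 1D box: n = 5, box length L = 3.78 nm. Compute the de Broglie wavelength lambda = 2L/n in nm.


lambda = 2L / n
= 2 * 3.78 / 5
= 7.56 / 5
= 1.512 nm

1.512


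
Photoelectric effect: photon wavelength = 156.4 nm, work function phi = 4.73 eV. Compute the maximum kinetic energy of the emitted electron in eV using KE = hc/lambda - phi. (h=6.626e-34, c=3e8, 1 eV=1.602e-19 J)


E_photon = hc / lambda
= (6.626e-34)(3e8) / (156.4e-9)
= 1.2710e-18 J
= 7.9337 eV
KE = E_photon - phi
= 7.9337 - 4.73
= 3.2037 eV

3.2037


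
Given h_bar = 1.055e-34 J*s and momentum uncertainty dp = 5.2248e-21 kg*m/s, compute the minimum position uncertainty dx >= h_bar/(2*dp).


dx = h_bar / (2 * dp)
= 1.055e-34 / (2 * 5.2248e-21)
= 1.055e-34 / 1.0450e-20
= 1.0096e-14 m

1.0096e-14


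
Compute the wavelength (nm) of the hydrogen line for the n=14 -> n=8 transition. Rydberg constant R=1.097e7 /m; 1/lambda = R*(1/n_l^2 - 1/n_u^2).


1/lambda = R * (1/n_l^2 - 1/n_u^2)
= 1.097e7 * (1/8^2 - 1/14^2)
= 1.097e7 * (0.015625 - 0.005102)
= 1.097e7 * 0.010523
= 1.1544e+05 /m
lambda = 1 / 1.1544e+05 = 8662.7441 nm

8662.7441


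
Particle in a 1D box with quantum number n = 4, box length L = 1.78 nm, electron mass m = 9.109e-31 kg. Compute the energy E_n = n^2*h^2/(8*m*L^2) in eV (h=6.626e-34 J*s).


E = n^2 * h^2 / (8 * m * L^2)
= 4^2 * (6.626e-34)^2 / (8 * 9.109e-31 * (1.78e-9)^2)
= 16 * 4.3904e-67 / (8 * 9.109e-31 * 3.1684e-18)
= 3.0424e-19 J
= 1.8992 eV

1.8992


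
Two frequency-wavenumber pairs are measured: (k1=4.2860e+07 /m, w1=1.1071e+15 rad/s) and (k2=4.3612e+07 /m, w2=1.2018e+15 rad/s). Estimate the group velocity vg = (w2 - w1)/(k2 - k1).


vg = (w2 - w1) / (k2 - k1)
= (1.2018e+15 - 1.1071e+15) / (4.3612e+07 - 4.2860e+07)
= 9.4700e+13 / 7.5200e+05
= 1.2593e+08 m/s

1.2593e+08


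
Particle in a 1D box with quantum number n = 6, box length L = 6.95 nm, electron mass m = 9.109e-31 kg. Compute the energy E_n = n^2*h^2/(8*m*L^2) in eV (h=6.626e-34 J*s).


E = n^2 * h^2 / (8 * m * L^2)
= 6^2 * (6.626e-34)^2 / (8 * 9.109e-31 * (6.95e-9)^2)
= 36 * 4.3904e-67 / (8 * 9.109e-31 * 4.8303e-17)
= 4.4903e-20 J
= 0.2803 eV

0.2803


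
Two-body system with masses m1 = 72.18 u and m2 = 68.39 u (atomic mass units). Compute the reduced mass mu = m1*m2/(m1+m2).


mu = m1 * m2 / (m1 + m2)
= 72.18 * 68.39 / (72.18 + 68.39)
= 4936.3902 / 140.57
= 35.117 u

35.117


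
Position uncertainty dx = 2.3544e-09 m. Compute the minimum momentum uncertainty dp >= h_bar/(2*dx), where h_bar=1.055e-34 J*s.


dp = h_bar / (2 * dx)
= 1.055e-34 / (2 * 2.3544e-09)
= 1.055e-34 / 4.7088e-09
= 2.2405e-26 kg*m/s

2.2405e-26


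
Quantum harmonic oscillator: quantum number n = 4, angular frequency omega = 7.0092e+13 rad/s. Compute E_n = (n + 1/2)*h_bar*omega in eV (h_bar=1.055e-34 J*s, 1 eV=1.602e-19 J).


E = (n + 1/2) * h_bar * omega
= (4 + 0.5) * 1.055e-34 * 7.0092e+13
= 4.5 * 7.3947e-21
= 3.3276e-20 J
= 0.2077 eV

0.2077


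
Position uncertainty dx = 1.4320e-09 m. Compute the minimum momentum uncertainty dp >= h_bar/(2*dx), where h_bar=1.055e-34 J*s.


dp = h_bar / (2 * dx)
= 1.055e-34 / (2 * 1.4320e-09)
= 1.055e-34 / 2.8640e-09
= 3.6837e-26 kg*m/s

3.6837e-26


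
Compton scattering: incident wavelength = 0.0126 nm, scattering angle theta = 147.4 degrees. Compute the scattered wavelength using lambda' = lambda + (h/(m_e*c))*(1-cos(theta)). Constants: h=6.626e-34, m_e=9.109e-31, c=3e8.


Compton wavelength: h/(m_e*c) = 2.4247e-12 m
d_lambda = 2.4247e-12 * (1 - cos(147.4 deg))
= 2.4247e-12 * 1.842452
= 4.4674e-12 m = 0.004467 nm
lambda' = 0.0126 + 0.004467
= 0.017067 nm

0.017067


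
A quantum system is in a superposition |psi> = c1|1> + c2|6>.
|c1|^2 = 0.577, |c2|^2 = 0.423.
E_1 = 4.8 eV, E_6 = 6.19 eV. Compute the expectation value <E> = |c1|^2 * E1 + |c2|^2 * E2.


<E> = |c1|^2 * E1 + |c2|^2 * E2
= 0.577 * 4.8 + 0.423 * 6.19
= 2.7696 + 2.6184
= 5.388 eV

5.388


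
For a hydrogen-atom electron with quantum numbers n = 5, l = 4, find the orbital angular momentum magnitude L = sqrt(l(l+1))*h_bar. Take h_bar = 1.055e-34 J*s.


L = sqrt(l*(l+1)) * h_bar
= sqrt(4 * 5) * 1.055e-34
= sqrt(20) * 1.055e-34
= 4.4721 * 1.055e-34
= 4.7181e-34 J*s

4.7181e-34


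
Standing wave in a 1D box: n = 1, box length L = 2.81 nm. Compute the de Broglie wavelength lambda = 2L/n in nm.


lambda = 2L / n
= 2 * 2.81 / 1
= 5.62 / 1
= 5.62 nm

5.62


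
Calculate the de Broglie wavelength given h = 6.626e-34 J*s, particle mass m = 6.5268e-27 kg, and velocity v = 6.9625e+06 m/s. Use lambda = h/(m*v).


lambda = h / (m * v)
= 6.626e-34 / (6.5268e-27 * 6.9625e+06)
= 6.626e-34 / 4.5443e-20
= 1.4581e-14 m

1.4581e-14


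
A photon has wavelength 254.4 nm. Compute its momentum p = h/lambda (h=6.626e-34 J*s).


p = h / lambda
= 6.626e-34 / (254.4e-9)
= 6.626e-34 / 2.5440e-07
= 2.6046e-27 kg*m/s

2.6046e-27


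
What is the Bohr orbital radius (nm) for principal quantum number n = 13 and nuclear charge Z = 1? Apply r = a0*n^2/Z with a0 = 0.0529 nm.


r = a0 * n^2 / Z
= 0.0529 * 13^2 / 1
= 0.0529 * 169 / 1
= 8.9401 nm

8.9401


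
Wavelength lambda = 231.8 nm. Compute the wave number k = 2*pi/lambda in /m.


k = 2 * pi / lambda
= 6.2832 / (231.8e-9)
= 6.2832 / 2.3180e-07
= 2.7106e+07 /m

2.7106e+07


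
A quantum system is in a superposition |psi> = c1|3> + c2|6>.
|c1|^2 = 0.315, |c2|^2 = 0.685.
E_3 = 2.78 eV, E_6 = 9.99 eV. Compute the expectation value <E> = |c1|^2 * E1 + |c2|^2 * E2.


<E> = |c1|^2 * E1 + |c2|^2 * E2
= 0.315 * 2.78 + 0.685 * 9.99
= 0.8757 + 6.8432
= 7.7189 eV

7.7189


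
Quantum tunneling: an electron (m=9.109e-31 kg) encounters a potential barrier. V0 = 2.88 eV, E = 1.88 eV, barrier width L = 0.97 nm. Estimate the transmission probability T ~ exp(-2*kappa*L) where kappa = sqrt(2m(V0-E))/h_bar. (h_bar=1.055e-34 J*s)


V0 - E = 1.0 eV = 1.6020e-19 J
kappa = sqrt(2 * m * (V0-E)) / h_bar
= sqrt(2 * 9.109e-31 * 1.6020e-19) / 1.055e-34
= 5.1207e+09 /m
2*kappa*L = 2 * 5.1207e+09 * 0.97e-9
= 9.9342
T = exp(-9.9342) = 4.848996e-05

4.848996e-05


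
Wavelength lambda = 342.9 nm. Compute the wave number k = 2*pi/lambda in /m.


k = 2 * pi / lambda
= 6.2832 / (342.9e-9)
= 6.2832 / 3.4290e-07
= 1.8324e+07 /m

1.8324e+07


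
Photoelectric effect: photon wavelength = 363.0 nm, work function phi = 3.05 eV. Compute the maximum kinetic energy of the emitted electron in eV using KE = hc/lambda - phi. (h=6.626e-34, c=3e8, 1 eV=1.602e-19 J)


E_photon = hc / lambda
= (6.626e-34)(3e8) / (363.0e-9)
= 5.4760e-19 J
= 3.4182 eV
KE = E_photon - phi
= 3.4182 - 3.05
= 0.3682 eV

0.3682


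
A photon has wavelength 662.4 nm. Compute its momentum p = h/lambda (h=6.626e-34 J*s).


p = h / lambda
= 6.626e-34 / (662.4e-9)
= 6.626e-34 / 6.6240e-07
= 1.0003e-27 kg*m/s

1.0003e-27


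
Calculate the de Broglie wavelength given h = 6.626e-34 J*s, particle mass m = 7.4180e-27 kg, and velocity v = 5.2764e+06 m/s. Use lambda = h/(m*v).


lambda = h / (m * v)
= 6.626e-34 / (7.4180e-27 * 5.2764e+06)
= 6.626e-34 / 3.9140e-20
= 1.6929e-14 m

1.6929e-14


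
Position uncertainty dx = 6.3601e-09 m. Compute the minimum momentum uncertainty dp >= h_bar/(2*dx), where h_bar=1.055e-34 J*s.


dp = h_bar / (2 * dx)
= 1.055e-34 / (2 * 6.3601e-09)
= 1.055e-34 / 1.2720e-08
= 8.2939e-27 kg*m/s

8.2939e-27


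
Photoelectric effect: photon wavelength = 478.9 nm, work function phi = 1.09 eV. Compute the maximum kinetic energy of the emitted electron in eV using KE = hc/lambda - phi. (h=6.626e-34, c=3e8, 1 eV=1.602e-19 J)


E_photon = hc / lambda
= (6.626e-34)(3e8) / (478.9e-9)
= 4.1508e-19 J
= 2.591 eV
KE = E_photon - phi
= 2.591 - 1.09
= 1.501 eV

1.501


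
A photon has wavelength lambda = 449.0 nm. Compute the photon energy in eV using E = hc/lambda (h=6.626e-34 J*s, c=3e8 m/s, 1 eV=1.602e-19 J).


E = hc / lambda
= (6.626e-34)(3e8) / (449.0e-9)
= 1.9878e-25 / 4.4900e-07
= 4.4272e-19 J
Converting to eV: 4.4272e-19 / 1.602e-19
= 2.7635 eV

2.7635


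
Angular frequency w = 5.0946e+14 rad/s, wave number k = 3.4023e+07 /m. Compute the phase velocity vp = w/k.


vp = w / k
= 5.0946e+14 / 3.4023e+07
= 1.4974e+07 m/s

1.4974e+07


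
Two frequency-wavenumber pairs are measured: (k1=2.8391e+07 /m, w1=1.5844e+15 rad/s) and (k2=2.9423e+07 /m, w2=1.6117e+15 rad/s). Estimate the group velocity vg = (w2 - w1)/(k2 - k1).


vg = (w2 - w1) / (k2 - k1)
= (1.6117e+15 - 1.5844e+15) / (2.9423e+07 - 2.8391e+07)
= 2.7300e+13 / 1.0320e+06
= 2.6453e+07 m/s

2.6453e+07


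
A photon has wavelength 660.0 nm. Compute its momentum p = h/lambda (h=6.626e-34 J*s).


p = h / lambda
= 6.626e-34 / (660.0e-9)
= 6.626e-34 / 6.6000e-07
= 1.0039e-27 kg*m/s

1.0039e-27


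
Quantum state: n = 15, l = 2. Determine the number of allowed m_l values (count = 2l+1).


m_l ranges from -l to +l in integer steps
So m_l goes from -2 to +2
Count = 2l + 1 = 2*2 + 1
= 5

5


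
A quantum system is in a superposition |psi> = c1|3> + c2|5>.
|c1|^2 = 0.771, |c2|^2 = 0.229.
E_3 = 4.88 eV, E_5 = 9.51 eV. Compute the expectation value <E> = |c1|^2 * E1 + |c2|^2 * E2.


<E> = |c1|^2 * E1 + |c2|^2 * E2
= 0.771 * 4.88 + 0.229 * 9.51
= 3.7625 + 2.1778
= 5.9403 eV

5.9403


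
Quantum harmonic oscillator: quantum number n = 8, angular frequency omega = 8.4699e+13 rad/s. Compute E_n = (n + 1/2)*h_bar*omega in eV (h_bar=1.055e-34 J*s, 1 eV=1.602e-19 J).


E = (n + 1/2) * h_bar * omega
= (8 + 0.5) * 1.055e-34 * 8.4699e+13
= 8.5 * 8.9357e-21
= 7.5954e-20 J
= 0.4741 eV

0.4741


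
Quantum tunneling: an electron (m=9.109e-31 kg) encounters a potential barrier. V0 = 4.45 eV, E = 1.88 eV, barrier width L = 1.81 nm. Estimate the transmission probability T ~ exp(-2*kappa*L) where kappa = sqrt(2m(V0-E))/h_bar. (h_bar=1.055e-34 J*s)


V0 - E = 2.57 eV = 4.1171e-19 J
kappa = sqrt(2 * m * (V0-E)) / h_bar
= sqrt(2 * 9.109e-31 * 4.1171e-19) / 1.055e-34
= 8.2091e+09 /m
2*kappa*L = 2 * 8.2091e+09 * 1.81e-9
= 29.717
T = exp(-29.717) = 1.241913e-13

1.241913e-13


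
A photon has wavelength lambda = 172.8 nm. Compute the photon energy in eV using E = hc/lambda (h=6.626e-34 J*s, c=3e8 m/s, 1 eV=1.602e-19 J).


E = hc / lambda
= (6.626e-34)(3e8) / (172.8e-9)
= 1.9878e-25 / 1.7280e-07
= 1.1503e-18 J
Converting to eV: 1.1503e-18 / 1.602e-19
= 7.1807 eV

7.1807


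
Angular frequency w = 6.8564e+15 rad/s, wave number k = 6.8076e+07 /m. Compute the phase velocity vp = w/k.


vp = w / k
= 6.8564e+15 / 6.8076e+07
= 1.0072e+08 m/s

1.0072e+08


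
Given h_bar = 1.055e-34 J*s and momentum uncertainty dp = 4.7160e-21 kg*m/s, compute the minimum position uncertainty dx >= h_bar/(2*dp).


dx = h_bar / (2 * dp)
= 1.055e-34 / (2 * 4.7160e-21)
= 1.055e-34 / 9.4320e-21
= 1.1185e-14 m

1.1185e-14


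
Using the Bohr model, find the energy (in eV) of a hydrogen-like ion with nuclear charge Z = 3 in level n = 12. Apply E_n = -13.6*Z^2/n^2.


E_n = -13.6 * Z^2 / n^2
= -13.6 * 3^2 / 12^2
= -13.6 * 9 / 144
= -0.85 eV

-0.85


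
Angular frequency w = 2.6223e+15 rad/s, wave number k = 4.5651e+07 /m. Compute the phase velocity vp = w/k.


vp = w / k
= 2.6223e+15 / 4.5651e+07
= 5.7442e+07 m/s

5.7442e+07


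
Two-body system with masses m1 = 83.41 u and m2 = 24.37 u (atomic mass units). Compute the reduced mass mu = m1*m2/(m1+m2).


mu = m1 * m2 / (m1 + m2)
= 83.41 * 24.37 / (83.41 + 24.37)
= 2032.7017 / 107.78
= 18.8597 u

18.8597


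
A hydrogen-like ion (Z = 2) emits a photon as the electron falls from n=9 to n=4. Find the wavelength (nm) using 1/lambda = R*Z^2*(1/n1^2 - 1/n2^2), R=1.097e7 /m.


1/lambda = R * Z^2 * (1/n1^2 - 1/n2^2)
= 1.097e7 * 2^2 * (1/4^2 - 1/9^2)
= 1.097e7 * 4 * (0.0625 - 0.012346)
= 2.2008e+06 /m
lambda = 1 / 2.2008e+06
= 454.3861 nm

454.3861


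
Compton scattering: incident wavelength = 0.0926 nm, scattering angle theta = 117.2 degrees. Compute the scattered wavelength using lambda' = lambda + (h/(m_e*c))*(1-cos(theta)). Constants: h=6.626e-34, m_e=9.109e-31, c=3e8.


Compton wavelength: h/(m_e*c) = 2.4247e-12 m
d_lambda = 2.4247e-12 * (1 - cos(117.2 deg))
= 2.4247e-12 * 1.457098
= 3.5330e-12 m = 0.003533 nm
lambda' = 0.0926 + 0.003533
= 0.096133 nm

0.096133


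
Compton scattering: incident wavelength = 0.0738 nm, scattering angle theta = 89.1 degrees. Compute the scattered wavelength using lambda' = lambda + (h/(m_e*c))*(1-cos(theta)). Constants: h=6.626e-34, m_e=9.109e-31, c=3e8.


Compton wavelength: h/(m_e*c) = 2.4247e-12 m
d_lambda = 2.4247e-12 * (1 - cos(89.1 deg))
= 2.4247e-12 * 0.984293
= 2.3866e-12 m = 0.002387 nm
lambda' = 0.0738 + 0.002387
= 0.076187 nm

0.076187


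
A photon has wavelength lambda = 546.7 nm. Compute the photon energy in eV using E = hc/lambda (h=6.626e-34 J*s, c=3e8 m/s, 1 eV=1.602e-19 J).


E = hc / lambda
= (6.626e-34)(3e8) / (546.7e-9)
= 1.9878e-25 / 5.4670e-07
= 3.6360e-19 J
Converting to eV: 3.6360e-19 / 1.602e-19
= 2.2697 eV

2.2697


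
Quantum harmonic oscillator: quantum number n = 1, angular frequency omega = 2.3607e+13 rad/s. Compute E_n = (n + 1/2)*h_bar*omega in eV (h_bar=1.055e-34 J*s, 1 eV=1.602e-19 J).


E = (n + 1/2) * h_bar * omega
= (1 + 0.5) * 1.055e-34 * 2.3607e+13
= 1.5 * 2.4905e-21
= 3.7358e-21 J
= 0.0233 eV

0.0233


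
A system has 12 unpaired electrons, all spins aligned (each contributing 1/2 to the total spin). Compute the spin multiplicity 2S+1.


Total spin S = N * (1/2) = 12 * 0.5 = 6.0
Spin multiplicity = 2S + 1
= 2 * 6.0 + 1
= 13

13
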